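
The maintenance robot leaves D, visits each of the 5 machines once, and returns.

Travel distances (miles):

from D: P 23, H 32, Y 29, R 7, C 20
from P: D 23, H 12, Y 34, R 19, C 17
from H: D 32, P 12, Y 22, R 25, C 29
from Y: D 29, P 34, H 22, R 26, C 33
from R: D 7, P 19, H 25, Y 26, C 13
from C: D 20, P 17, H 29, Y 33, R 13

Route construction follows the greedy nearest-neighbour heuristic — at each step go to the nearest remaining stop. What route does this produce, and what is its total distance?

Nearest-neighbour total = 100 miles; route D → R → C → P → H → Y → D.

D → [R:7 / C:20 / P:23 / Y:29 / H:32] → R (7)
R → [C:13 / P:19 / H:25 / Y:26] → C (13)
C → [P:17 / H:29 / Y:33] → P (17)
P → [H:12 / Y:34] → H (12)
H → [Y:22] → Y (22)
Return Y→D: 29.
Total = 7 + 13 + 17 + 12 + 22 + 29 = 100.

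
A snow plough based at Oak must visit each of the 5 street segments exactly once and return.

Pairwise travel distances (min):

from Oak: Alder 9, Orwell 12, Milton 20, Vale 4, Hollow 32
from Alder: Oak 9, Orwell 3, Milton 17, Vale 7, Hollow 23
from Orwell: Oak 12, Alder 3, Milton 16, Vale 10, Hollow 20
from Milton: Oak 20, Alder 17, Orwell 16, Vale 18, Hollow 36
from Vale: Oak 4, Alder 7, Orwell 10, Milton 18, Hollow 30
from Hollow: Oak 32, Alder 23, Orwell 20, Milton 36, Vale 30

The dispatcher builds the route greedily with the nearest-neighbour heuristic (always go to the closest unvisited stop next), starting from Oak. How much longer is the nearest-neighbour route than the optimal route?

Oak: Vale=4, Alder=9, Orwell=12, Milton=20, Hollow=32 ⇒ Vale
Vale: Alder=7, Orwell=10, Milton=18, Hollow=30 ⇒ Alder
Alder: Orwell=3, Milton=17, Hollow=23 ⇒ Orwell
Orwell: Milton=16, Hollow=20 ⇒ Milton
Milton: Hollow=36 ⇒ Hollow
NN route Oak → Vale → Alder → Orwell → Milton → Hollow → Oak costs 98.
Optimal: Oak → Alder → Orwell → Hollow → Milton → Vale → Oak costs 90 (by enumerating all 60 distinct tours).
Excess = 98 − 90 = 8.

8 min longer than the optimal tour.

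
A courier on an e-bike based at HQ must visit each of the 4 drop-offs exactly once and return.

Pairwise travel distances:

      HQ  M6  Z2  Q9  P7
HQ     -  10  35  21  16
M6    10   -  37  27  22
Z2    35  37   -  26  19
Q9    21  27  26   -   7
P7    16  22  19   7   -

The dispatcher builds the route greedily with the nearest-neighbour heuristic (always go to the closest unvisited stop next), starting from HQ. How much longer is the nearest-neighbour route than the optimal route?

HQ: M6=10, P7=16, Q9=21, Z2=35 ⇒ M6
M6: P7=22, Q9=27, Z2=37 ⇒ P7
P7: Q9=7, Z2=19 ⇒ Q9
Q9: Z2=26 ⇒ Z2
NN route HQ → M6 → P7 → Q9 → Z2 → HQ costs 100.
Optimal: HQ → M6 → Z2 → P7 → Q9 → HQ costs 94 (by enumerating all 12 distinct tours).
Excess = 100 − 94 = 6.

6 longer than the optimal tour.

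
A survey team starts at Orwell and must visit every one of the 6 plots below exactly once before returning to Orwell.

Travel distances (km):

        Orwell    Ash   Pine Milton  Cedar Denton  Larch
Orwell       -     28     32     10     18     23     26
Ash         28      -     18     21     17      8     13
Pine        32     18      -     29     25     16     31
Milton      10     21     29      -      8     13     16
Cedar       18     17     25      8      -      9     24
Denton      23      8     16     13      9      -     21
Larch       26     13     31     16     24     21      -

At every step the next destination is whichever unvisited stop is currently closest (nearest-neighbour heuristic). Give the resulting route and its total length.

At Orwell the remaining stops are Milton 10, Cedar 18, Denton 23, Larch 26, Ash 28, Pine 32; go to Milton.
At Milton the remaining stops are Cedar 8, Denton 13, Larch 16, Ash 21, Pine 29; go to Cedar.
At Cedar the remaining stops are Denton 9, Ash 17, Larch 24, Pine 25; go to Denton.
At Denton the remaining stops are Ash 8, Pine 16, Larch 21; go to Ash.
At Ash the remaining stops are Larch 13, Pine 18; go to Larch.
At Larch the remaining stops are Pine 31; go to Pine.
Return Pine→Orwell: 32.
Total = 10 + 8 + 9 + 8 + 13 + 31 + 32 = 111.

111 km along Orwell → Milton → Cedar → Denton → Ash → Larch → Pine → Orwell.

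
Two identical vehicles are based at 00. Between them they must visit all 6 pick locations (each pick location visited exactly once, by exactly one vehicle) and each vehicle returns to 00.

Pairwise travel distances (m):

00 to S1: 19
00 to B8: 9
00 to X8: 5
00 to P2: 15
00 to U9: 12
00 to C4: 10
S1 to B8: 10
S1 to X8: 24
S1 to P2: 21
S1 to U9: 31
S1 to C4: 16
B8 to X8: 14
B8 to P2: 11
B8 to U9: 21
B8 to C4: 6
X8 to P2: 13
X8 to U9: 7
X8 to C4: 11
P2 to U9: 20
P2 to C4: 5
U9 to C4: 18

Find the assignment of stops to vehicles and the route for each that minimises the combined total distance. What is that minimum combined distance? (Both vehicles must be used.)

Try each way of splitting the stops between the two vehicles (each non-empty) and, for each split, find the best tour for each vehicle:
  {S1} + {B8, X8, P2, U9, C4}: 38 + 52 = 90
  {B8} + {S1, X8, P2, U9, C4}: 18 + 72 = 90
  {S1, B8} + {X8, P2, U9, C4}: 38 + 47 = 85
  {X8} + {S1, B8, P2, U9, C4}: 10 + 72 = 82
  {S1, X8} + {B8, P2, U9, C4}: 48 + 52 = 100
  {B8, X8} + {S1, P2, U9, C4}: 28 + 72 = 100
  … (31 splits in total)
  {X8, U9} + {S1, B8, P2, C4}: 24 + 55 = 79  ← best
Best: vehicle 1 00 → X8 → U9 → 00 = 24; vehicle 2 00 → S1 → B8 → P2 → C4 → 00 = 55; combined 79.

79 m — the smallest possible combined total.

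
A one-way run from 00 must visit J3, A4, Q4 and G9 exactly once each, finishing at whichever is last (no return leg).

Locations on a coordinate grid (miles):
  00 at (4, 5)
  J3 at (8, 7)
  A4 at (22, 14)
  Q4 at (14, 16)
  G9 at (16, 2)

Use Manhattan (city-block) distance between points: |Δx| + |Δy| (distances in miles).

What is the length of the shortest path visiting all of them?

There are 4! = 24 possible orderings.
00→J3→A4→Q4→G9: 6+21+10+16 = 53
00→J3→A4→G9→Q4: 6+21+18+16 = 61
00→J3→Q4→A4→G9: 6+15+10+18 = 49
00→J3→Q4→G9→A4: 6+15+16+18 = 55
00→J3→G9→A4→Q4: 6+13+18+10 = 47
00→J3→G9→Q4→A4: 6+13+16+10 = 45
00→A4→J3→Q4→G9: 27+21+15+16 = 79
00→A4→J3→G9→Q4: 27+21+13+16 = 77
00→A4→Q4→J3→G9: 27+10+15+13 = 65
00→A4→Q4→G9→J3: 27+10+16+13 = 66
00→A4→G9→J3→Q4: 27+18+13+15 = 73
00→A4→G9→Q4→J3: 27+18+16+15 = 76
00→Q4→J3→A4→G9: 21+15+21+18 = 75
00→Q4→J3→G9→A4: 21+15+13+18 = 67
… (10 more)
The minimum is 45.
One shortest path: 00 → J3 → G9 → Q4 → A4.

45 miles — the minimum one-way total.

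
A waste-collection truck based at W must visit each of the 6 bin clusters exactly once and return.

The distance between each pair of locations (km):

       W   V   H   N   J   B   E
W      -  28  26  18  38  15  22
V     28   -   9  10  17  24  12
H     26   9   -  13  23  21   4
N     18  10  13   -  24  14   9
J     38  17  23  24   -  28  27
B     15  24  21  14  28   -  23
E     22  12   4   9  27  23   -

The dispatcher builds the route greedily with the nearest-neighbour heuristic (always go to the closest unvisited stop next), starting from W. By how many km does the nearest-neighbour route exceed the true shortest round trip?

W: B=15, N=18, E=22, H=26, V=28, J=38 ⇒ B
B: N=14, H=21, E=23, V=24, J=28 ⇒ N
N: E=9, V=10, H=13, J=24 ⇒ E
E: H=4, V=12, J=27 ⇒ H
H: V=9, J=23 ⇒ V
V: J=17 ⇒ J
NN route W → B → N → E → H → V → J → W costs 106.
Optimal: W → N → E → H → V → J → B → W costs 100 (by enumerating all 360 distinct tours).
Excess = 106 − 100 = 6.

6 km longer than the optimal tour.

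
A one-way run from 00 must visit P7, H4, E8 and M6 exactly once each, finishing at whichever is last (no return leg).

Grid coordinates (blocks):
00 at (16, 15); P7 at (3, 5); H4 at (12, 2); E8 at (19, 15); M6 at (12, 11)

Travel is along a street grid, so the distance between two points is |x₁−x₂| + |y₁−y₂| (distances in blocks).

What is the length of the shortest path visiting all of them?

There are 4! = 24 possible orderings.
00 → P7 → H4 → E8 → M6: 23+12+20+11 = 66
00 → P7 → H4 → M6 → E8: 23+12+9+11 = 55
00 → P7 → E8 → H4 → M6: 23+26+20+9 = 78
00 → P7 → E8 → M6 → H4: 23+26+11+9 = 69
00 → P7 → M6 → H4 → E8: 23+15+9+20 = 67
00 → P7 → M6 → E8 → H4: 23+15+11+20 = 69
00 → H4 → P7 → E8 → M6: 17+12+26+11 = 66
00 → H4 → P7 → M6 → E8: 17+12+15+11 = 55
00 → H4 → E8 → P7 → M6: 17+20+26+15 = 78
00 → H4 → E8 → M6 → P7: 17+20+11+15 = 63
00 → H4 → M6 → P7 → E8: 17+9+15+26 = 67
00 → H4 → M6 → E8 → P7: 17+9+11+26 = 63
00 → E8 → P7 → H4 → M6: 3+26+12+9 = 50
00 → E8 → P7 → M6 → H4: 3+26+15+9 = 53
… (10 more)
00 → E8 → M6 → H4 → P7: 3+11+9+12 = 35  ← best
The minimum is 35.
One shortest path: 00 → E8 → M6 → H4 → P7.

35 blocks — the minimum one-way total.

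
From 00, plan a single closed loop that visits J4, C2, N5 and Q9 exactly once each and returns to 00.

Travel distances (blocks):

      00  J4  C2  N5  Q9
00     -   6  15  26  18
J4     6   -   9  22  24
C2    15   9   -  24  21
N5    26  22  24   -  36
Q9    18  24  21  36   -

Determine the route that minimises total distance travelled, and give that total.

With 4 stops there are 4!/2 = 12 distinct round trips (a route and its reverse cost the same).
00-J4-C2-N5-Q9-00: 6+9+24+36+18 = 93
00-J4-C2-Q9-N5-00: 6+9+21+36+26 = 98
00-J4-N5-C2-Q9-00: 6+22+24+21+18 = 91
00-J4-N5-Q9-C2-00: 6+22+36+21+15 = 100
00-J4-Q9-C2-N5-00: 6+24+21+24+26 = 101
00-J4-Q9-N5-C2-00: 6+24+36+24+15 = 105
00-C2-J4-N5-Q9-00: 15+9+22+36+18 = 100
00-C2-J4-Q9-N5-00: 15+9+24+36+26 = 110
00-C2-N5-J4-Q9-00: 15+24+22+24+18 = 103
00-C2-Q9-J4-N5-00: 15+21+24+22+26 = 108
00-N5-J4-C2-Q9-00: 26+22+9+21+18 = 96
00-N5-C2-J4-Q9-00: 26+24+9+24+18 = 101
The minimum is 91.
One optimal route: 00 → J4 → N5 → C2 → Q9 → 00 (or its reverse).

Shortest round trip = 91 blocks.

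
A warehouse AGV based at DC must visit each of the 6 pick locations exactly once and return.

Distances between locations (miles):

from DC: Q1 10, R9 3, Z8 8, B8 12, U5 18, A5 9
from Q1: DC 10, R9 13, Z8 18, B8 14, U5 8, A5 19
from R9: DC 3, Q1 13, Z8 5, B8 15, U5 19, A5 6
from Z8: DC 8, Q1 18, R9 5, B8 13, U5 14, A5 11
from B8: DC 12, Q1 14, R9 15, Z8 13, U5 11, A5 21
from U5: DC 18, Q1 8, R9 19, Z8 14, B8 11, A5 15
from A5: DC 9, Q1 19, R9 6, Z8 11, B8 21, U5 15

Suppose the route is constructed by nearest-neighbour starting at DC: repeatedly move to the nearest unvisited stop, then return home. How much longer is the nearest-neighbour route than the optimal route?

From DC: R9=3, Z8=8, A5=9, Q1=10, B8=12, U5=18 → choose R9 (3).
From R9: Z8=5, A5=6, Q1=13, B8=15, U5=19 → choose Z8 (5).
From Z8: A5=11, B8=13, U5=14, Q1=18 → choose A5 (11).
From A5: U5=15, Q1=19, B8=21 → choose U5 (15).
From U5: Q1=8, B8=11 → choose Q1 (8).
From Q1: B8=14 → choose B8 (14).
NN route DC → R9 → Z8 → A5 → U5 → Q1 → B8 → DC costs 68.
Optimal: DC → Q1 → U5 → B8 → Z8 → R9 → A5 → DC costs 62 (by enumerating all 360 distinct tours).
Excess = 68 − 62 = 6.

Excess over optimum: 6 miles.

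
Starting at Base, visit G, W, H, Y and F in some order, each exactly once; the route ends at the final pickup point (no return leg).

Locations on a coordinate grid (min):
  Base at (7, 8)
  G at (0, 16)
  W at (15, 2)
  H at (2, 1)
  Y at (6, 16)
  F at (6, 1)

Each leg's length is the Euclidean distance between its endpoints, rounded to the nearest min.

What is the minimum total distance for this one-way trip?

Minimum one-way distance = 42 min.

There are 5! = 120 possible orderings.
Base→G→W→H→Y→F: 11+21+13+16+15 = 76
Base→G→W→H→F→Y: 11+21+13+4+15 = 64
Base→G→W→Y→H→F: 11+21+17+16+4 = 69
Base→G→W→Y→F→H: 11+21+17+15+4 = 68
Base→G→W→F→H→Y: 11+21+9+4+16 = 61
Base→G→W→F→Y→H: 11+21+9+15+16 = 72
Base→G→H→W→Y→F: 11+15+13+17+15 = 71
Base→G→H→W→F→Y: 11+15+13+9+15 = 63
Base→G→H→Y→W→F: 11+15+16+17+9 = 68
Base→G→H→Y→F→W: 11+15+16+15+9 = 66
Base→G→H→F→W→Y: 11+15+4+9+17 = 56
Base→G→H→F→Y→W: 11+15+4+15+17 = 62
Base→G→Y→W→H→F: 11+6+17+13+4 = 51
Base→G→Y→W→F→H: 11+6+17+9+4 = 47
… (106 more)
Base→Y→G→H→F→W: 8+6+15+4+9 = 42  ← best
The minimum is 42.
One shortest path: Base → Y → G → H → F → W.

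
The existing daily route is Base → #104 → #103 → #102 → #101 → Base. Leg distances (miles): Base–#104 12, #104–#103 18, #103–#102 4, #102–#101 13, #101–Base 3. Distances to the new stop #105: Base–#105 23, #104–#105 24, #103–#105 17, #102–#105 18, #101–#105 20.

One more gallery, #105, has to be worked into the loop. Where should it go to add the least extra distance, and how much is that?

Adding 23 miles by placing #105 on the #104–#103 leg.

Insertion cost between consecutive stops i–j is d(i,#105) + d(#105,j) − d(i,j):
  between Base and #104: 23 + 24 − 12 = 35
  between #104 and #103: 24 + 17 − 18 = 23
  between #103 and #102: 17 + 18 − 4 = 31
  between #102 and #101: 18 + 20 − 13 = 25
  between #101 and Base: 20 + 23 − 3 = 40
Cheapest insertion is between #104 and #103, adding 23.
New total = 50 + 23 = 73.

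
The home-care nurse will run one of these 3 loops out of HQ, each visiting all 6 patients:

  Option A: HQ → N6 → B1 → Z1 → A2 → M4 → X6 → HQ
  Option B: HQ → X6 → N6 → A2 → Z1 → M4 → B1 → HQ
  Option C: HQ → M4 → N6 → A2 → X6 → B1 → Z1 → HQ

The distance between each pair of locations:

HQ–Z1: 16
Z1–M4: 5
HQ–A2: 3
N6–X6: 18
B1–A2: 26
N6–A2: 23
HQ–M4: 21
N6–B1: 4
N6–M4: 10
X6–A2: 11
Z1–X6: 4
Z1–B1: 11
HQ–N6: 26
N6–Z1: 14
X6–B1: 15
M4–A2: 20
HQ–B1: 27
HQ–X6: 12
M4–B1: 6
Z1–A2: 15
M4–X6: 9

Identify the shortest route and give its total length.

Option A: 26 + 4 + 11 + 15 + 20 + 9 + 12 = 97
Option B: 12 + 18 + 23 + 15 + 5 + 6 + 27 = 106
Option C: 21 + 10 + 23 + 11 + 15 + 11 + 16 = 107

Shortest is Option A, total 97.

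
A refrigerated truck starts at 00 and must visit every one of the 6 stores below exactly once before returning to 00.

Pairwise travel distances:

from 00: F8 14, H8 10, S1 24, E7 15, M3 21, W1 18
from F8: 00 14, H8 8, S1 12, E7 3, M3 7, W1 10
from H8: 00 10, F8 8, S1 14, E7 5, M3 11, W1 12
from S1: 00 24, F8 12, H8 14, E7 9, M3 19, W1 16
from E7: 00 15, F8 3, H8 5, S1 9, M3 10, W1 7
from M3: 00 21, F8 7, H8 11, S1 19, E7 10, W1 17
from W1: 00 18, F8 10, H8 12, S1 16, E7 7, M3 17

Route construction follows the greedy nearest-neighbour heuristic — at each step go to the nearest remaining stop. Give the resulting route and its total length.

Nearest-neighbour total = 82; route 00 → H8 → E7 → F8 → M3 → W1 → S1 → 00.

00 → [H8:10 / F8:14 / E7:15 / W1:18 / M3:21 / S1:24] → H8 (10)
H8 → [E7:5 / F8:8 / M3:11 / W1:12 / S1:14] → E7 (5)
E7 → [F8:3 / W1:7 / S1:9 / M3:10] → F8 (3)
F8 → [M3:7 / W1:10 / S1:12] → M3 (7)
M3 → [W1:17 / S1:19] → W1 (17)
W1 → [S1:16] → S1 (16)
Return S1→00: 24.
Total = 10 + 5 + 3 + 7 + 17 + 16 + 24 = 82.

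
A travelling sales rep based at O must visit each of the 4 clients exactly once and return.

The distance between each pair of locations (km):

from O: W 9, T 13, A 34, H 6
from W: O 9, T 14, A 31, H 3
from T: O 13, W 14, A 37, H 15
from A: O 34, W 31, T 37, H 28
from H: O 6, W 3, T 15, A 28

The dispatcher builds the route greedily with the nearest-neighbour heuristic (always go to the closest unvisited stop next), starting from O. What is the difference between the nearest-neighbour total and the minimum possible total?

4 km longer than the optimal tour.

From O: H=6, W=9, T=13, A=34 → choose H (6).
From H: W=3, T=15, A=28 → choose W (3).
From W: T=14, A=31 → choose T (14).
From T: A=37 → choose A (37).
NN route O → H → W → T → A → O costs 94.
Optimal: O → W → H → A → T → O costs 90 (by enumerating all 12 distinct tours).
Excess = 94 − 90 = 4.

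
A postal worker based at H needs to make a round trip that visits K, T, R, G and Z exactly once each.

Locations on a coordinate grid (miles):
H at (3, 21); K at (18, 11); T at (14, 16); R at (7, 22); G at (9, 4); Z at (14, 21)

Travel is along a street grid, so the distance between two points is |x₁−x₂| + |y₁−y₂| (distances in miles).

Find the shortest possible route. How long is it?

Shortest round trip = 66 miles.

H → K → T → R → G → Z → H: 25+9+13+20+22+11 = 100
H → K → T → R → Z → G → H: 25+9+13+8+22+23 = 100
H → K → T → G → R → Z → H: 25+9+17+20+8+11 = 90
H → K → T → G → Z → R → H: 25+9+17+22+8+5 = 86
H → K → T → Z → R → G → H: 25+9+5+8+20+23 = 90
H → K → T → Z → G → R → H: 25+9+5+22+20+5 = 86
H → K → R → T → G → Z → H: 25+22+13+17+22+11 = 110
H → K → R → T → Z → G → H: 25+22+13+5+22+23 = 110
H → K → R → G → T → Z → H: 25+22+20+17+5+11 = 100
H → K → R → G → Z → T → H: 25+22+20+22+5+16 = 110
H → K → R → Z → T → G → H: 25+22+8+5+17+23 = 100
H → K → R → Z → G → T → H: 25+22+8+22+17+16 = 110
H → K → G → T → R → Z → H: 25+16+17+13+8+11 = 90
H → K → G → T → Z → R → H: 25+16+17+5+8+5 = 76
… (46 more)
H → R → G → K → T → Z → H: 5+20+16+9+5+11 = 66  ← best
The minimum is 66.
One optimal route: H → R → G → K → T → Z → H (or its reverse).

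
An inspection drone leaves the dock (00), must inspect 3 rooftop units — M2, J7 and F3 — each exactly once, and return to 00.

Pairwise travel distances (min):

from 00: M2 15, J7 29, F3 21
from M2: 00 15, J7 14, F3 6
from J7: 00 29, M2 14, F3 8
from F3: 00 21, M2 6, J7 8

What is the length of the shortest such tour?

With 3 stops there are 3!/2 = 3 distinct round trips (a route and its reverse cost the same).
00-M2-J7-F3-00: 15+14+8+21 = 58
00-M2-F3-J7-00: 15+6+8+29 = 58
00-J7-M2-F3-00: 29+14+6+21 = 70
The minimum is 58.
One optimal route: 00 → M2 → J7 → F3 → 00 (or its reverse).

Shortest round trip = 58 min.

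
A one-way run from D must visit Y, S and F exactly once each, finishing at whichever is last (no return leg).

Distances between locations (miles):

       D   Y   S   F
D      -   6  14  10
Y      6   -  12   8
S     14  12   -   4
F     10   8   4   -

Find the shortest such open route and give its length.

There are 3! = 6 possible orderings.
D→Y→S→F: 6+12+4 = 22
D→Y→F→S: 6+8+4 = 18
D→S→Y→F: 14+12+8 = 34
D→S→F→Y: 14+4+8 = 26
D→F→Y→S: 10+8+12 = 30
D→F→S→Y: 10+4+12 = 26
The minimum is 18.
One shortest path: D → Y → F → S.

18 miles — the minimum one-way total.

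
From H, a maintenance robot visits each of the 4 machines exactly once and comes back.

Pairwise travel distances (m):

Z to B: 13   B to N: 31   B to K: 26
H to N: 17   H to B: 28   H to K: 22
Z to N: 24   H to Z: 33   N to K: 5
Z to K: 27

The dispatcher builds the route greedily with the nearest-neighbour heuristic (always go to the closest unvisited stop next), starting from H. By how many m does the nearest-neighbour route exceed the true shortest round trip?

4 m longer than the optimal tour.

From H: N=17, K=22, B=28, Z=33 → choose N (17).
From N: K=5, Z=24, B=31 → choose K (5).
From K: B=26, Z=27 → choose B (26).
From B: Z=13 → choose Z (13).
NN route H → N → K → B → Z → H costs 94.
Optimal: H → B → Z → K → N → H costs 90 (by enumerating all 12 distinct tours).
Excess = 94 − 90 = 4.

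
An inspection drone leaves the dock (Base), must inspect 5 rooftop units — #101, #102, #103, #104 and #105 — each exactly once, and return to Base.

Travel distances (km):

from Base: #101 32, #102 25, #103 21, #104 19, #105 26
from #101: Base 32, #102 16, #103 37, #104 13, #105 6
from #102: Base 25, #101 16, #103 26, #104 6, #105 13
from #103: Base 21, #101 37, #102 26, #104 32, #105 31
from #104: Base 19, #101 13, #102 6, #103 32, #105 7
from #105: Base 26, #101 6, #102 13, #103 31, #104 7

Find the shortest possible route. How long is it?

Shortest round trip = 95 km.

Base → #101 → #102 → #103 → #104 → #105 → Base: 32+16+26+32+7+26 = 139
Base → #101 → #102 → #103 → #105 → #104 → Base: 32+16+26+31+7+19 = 131
Base → #101 → #102 → #104 → #103 → #105 → Base: 32+16+6+32+31+26 = 143
Base → #101 → #102 → #104 → #105 → #103 → Base: 32+16+6+7+31+21 = 113
Base → #101 → #102 → #105 → #103 → #104 → Base: 32+16+13+31+32+19 = 143
Base → #101 → #102 → #105 → #104 → #103 → Base: 32+16+13+7+32+21 = 121
Base → #101 → #103 → #102 → #104 → #105 → Base: 32+37+26+6+7+26 = 134
Base → #101 → #103 → #102 → #105 → #104 → Base: 32+37+26+13+7+19 = 134
Base → #101 → #103 → #104 → #102 → #105 → Base: 32+37+32+6+13+26 = 146
Base → #101 → #103 → #104 → #105 → #102 → Base: 32+37+32+7+13+25 = 146
Base → #101 → #103 → #105 → #102 → #104 → Base: 32+37+31+13+6+19 = 138
Base → #101 → #103 → #105 → #104 → #102 → Base: 32+37+31+7+6+25 = 138
Base → #101 → #104 → #102 → #103 → #105 → Base: 32+13+6+26+31+26 = 134
Base → #101 → #104 → #102 → #105 → #103 → Base: 32+13+6+13+31+21 = 116
… (46 more)
Base → #103 → #102 → #101 → #105 → #104 → Base: 21+26+16+6+7+19 = 95  ← best
The minimum is 95.
One optimal route: Base → #103 → #102 → #101 → #105 → #104 → Base (or its reverse).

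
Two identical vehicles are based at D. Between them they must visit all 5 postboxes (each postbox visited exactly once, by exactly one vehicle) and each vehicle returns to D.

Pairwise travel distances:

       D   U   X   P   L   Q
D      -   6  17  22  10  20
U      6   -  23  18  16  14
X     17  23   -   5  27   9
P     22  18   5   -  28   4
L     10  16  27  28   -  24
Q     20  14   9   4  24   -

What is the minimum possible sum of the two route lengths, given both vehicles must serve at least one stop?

There are 2^4 − 1 = 15 ways to divide the 5 stops into two non-empty groups. For each, the best each vehicle can do is its own shortest tour through its group:
  {U} + {X, P, L, Q}: 12 + 60 = 72
  {X} + {U, P, L, Q}: 34 + 62 = 96
  {U, X} + {P, L, Q}: 46 + 60 = 106
  {P} + {U, X, L, Q}: 44 + 66 = 110
  {U, P} + {X, L, Q}: 46 + 60 = 106
  {X, P} + {U, L, Q}: 44 + 54 = 98
  … (15 splits in total)
  {L} + {U, X, P, Q}: 20 + 46 = 66  ← best
Best: vehicle 1 D → L → D = 20; vehicle 2 D → U → Q → P → X → D = 46; combined 66.

Minimum combined distance: 66.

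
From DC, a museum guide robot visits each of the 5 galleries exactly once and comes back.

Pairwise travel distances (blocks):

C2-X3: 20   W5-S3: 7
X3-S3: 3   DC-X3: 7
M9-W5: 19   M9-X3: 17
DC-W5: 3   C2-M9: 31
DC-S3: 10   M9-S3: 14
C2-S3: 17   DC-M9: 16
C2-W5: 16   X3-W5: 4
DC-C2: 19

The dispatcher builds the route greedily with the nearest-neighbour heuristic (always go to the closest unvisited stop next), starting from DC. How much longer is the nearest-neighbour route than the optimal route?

From DC: W5=3, X3=7, S3=10, M9=16, C2=19 → choose W5 (3).
From W5: X3=4, S3=7, C2=16, M9=19 → choose X3 (4).
From X3: S3=3, M9=17, C2=20 → choose S3 (3).
From S3: M9=14, C2=17 → choose M9 (14).
From M9: C2=31 → choose C2 (31).
NN route DC → W5 → X3 → S3 → M9 → C2 → DC costs 74.
Optimal: DC → C2 → W5 → X3 → S3 → M9 → DC costs 72 (by enumerating all 60 distinct tours).
Excess = 74 − 72 = 2.

Excess over optimum: 2 blocks.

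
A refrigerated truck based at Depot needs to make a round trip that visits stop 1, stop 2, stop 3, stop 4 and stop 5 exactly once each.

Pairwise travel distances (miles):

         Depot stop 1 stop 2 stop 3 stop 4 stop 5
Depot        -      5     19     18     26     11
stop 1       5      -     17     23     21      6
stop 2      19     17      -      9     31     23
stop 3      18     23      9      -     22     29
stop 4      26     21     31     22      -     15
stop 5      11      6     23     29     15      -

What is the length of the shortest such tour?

Minimum total distance: 76 miles.

With 5 stops there are 5!/2 = 60 distinct round trips (a route and its reverse cost the same).
Depot → stop 1 → stop 2 → stop 3 → stop 4 → stop 5 → Depot: 5+17+9+22+15+11 = 79
Depot → stop 1 → stop 2 → stop 3 → stop 5 → stop 4 → Depot: 5+17+9+29+15+26 = 101
Depot → stop 1 → stop 2 → stop 4 → stop 3 → stop 5 → Depot: 5+17+31+22+29+11 = 115
Depot → stop 1 → stop 2 → stop 4 → stop 5 → stop 3 → Depot: 5+17+31+15+29+18 = 115
Depot → stop 1 → stop 2 → stop 5 → stop 3 → stop 4 → Depot: 5+17+23+29+22+26 = 122
Depot → stop 1 → stop 2 → stop 5 → stop 4 → stop 3 → Depot: 5+17+23+15+22+18 = 100
Depot → stop 1 → stop 3 → stop 2 → stop 4 → stop 5 → Depot: 5+23+9+31+15+11 = 94
Depot → stop 1 → stop 3 → stop 2 → stop 5 → stop 4 → Depot: 5+23+9+23+15+26 = 101
Depot → stop 1 → stop 3 → stop 4 → stop 2 → stop 5 → Depot: 5+23+22+31+23+11 = 115
Depot → stop 1 → stop 3 → stop 4 → stop 5 → stop 2 → Depot: 5+23+22+15+23+19 = 107
Depot → stop 1 → stop 3 → stop 5 → stop 2 → stop 4 → Depot: 5+23+29+23+31+26 = 137
Depot → stop 1 → stop 3 → stop 5 → stop 4 → stop 2 → Depot: 5+23+29+15+31+19 = 122
Depot → stop 1 → stop 4 → stop 2 → stop 3 → stop 5 → Depot: 5+21+31+9+29+11 = 106
Depot → stop 1 → stop 4 → stop 2 → stop 5 → stop 3 → Depot: 5+21+31+23+29+18 = 127
… (46 more)
Depot → stop 1 → stop 5 → stop 4 → stop 3 → stop 2 → Depot: 5+6+15+22+9+19 = 76  ← best
The minimum is 76.
One optimal route: Depot → stop 1 → stop 5 → stop 4 → stop 3 → stop 2 → Depot (or its reverse).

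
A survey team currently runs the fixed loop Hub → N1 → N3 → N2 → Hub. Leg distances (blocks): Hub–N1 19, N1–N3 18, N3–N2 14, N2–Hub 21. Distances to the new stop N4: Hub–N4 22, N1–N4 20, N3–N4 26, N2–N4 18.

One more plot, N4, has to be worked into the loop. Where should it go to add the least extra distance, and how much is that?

Insertion cost between consecutive stops i–j is d(i,N4) + d(N4,j) − d(i,j):
  between Hub and N1: 22 + 20 − 19 = 23
  between N1 and N3: 20 + 26 − 18 = 28
  between N3 and N2: 26 + 18 − 14 = 30
  between N2 and Hub: 18 + 22 − 21 = 19
Cheapest insertion is between N2 and Hub, adding 19.
New total = 72 + 19 = 91.

Adding 19 blocks by placing N4 on the N2–Hub leg.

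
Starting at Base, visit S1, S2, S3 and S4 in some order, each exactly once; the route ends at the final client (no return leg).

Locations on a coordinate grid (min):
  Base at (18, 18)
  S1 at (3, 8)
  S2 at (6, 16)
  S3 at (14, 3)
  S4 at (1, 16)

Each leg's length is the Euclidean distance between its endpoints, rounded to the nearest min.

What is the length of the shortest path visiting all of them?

Shortest open route: 37 min.

There are 4! = 24 possible orderings.
Base→S1→S2→S3→S4: 18+9+15+18 = 60
Base→S1→S2→S4→S3: 18+9+5+18 = 50
Base→S1→S3→S2→S4: 18+12+15+5 = 50
Base→S1→S3→S4→S2: 18+12+18+5 = 53
Base→S1→S4→S2→S3: 18+8+5+15 = 46
Base→S1→S4→S3→S2: 18+8+18+15 = 59
Base→S2→S1→S3→S4: 12+9+12+18 = 51
Base→S2→S1→S4→S3: 12+9+8+18 = 47
Base→S2→S3→S1→S4: 12+15+12+8 = 47
Base→S2→S3→S4→S1: 12+15+18+8 = 53
Base→S2→S4→S1→S3: 12+5+8+12 = 37
Base→S2→S4→S3→S1: 12+5+18+12 = 47
Base→S3→S1→S2→S4: 16+12+9+5 = 42
Base→S3→S1→S4→S2: 16+12+8+5 = 41
… (10 more)
The minimum is 37.
One shortest path: Base → S2 → S4 → S1 → S3.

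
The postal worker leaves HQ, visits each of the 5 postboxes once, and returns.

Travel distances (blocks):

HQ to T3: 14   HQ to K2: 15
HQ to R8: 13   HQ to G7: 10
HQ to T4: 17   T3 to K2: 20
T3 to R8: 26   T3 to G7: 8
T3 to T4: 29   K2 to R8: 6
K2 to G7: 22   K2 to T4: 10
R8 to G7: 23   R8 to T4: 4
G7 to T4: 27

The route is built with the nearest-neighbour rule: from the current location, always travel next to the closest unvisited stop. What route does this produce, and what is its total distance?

Total distance 65 blocks via the nearest-neighbour route HQ → G7 → T3 → K2 → R8 → T4 → HQ.

At HQ the remaining stops are G7 10, R8 13, T3 14, K2 15, T4 17; go to G7.
At G7 the remaining stops are T3 8, K2 22, R8 23, T4 27; go to T3.
At T3 the remaining stops are K2 20, R8 26, T4 29; go to K2.
At K2 the remaining stops are R8 6, T4 10; go to R8.
At R8 the remaining stops are T4 4; go to T4.
Return T4→HQ: 17.
Total = 10 + 8 + 20 + 6 + 4 + 17 = 65.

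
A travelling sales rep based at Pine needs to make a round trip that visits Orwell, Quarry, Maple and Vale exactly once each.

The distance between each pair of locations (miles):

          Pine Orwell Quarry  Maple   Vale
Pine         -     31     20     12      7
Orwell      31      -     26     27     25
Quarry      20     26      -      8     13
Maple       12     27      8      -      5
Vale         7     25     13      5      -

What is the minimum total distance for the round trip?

77 miles — the shortest possible round trip.

There are 12 distinct closed tours to check (reversals are equivalent).
Pine → Orwell → Quarry → Maple → Vale → Pine: 31+26+8+5+7 = 77
Pine → Orwell → Quarry → Vale → Maple → Pine: 31+26+13+5+12 = 87
Pine → Orwell → Maple → Quarry → Vale → Pine: 31+27+8+13+7 = 86
Pine → Orwell → Maple → Vale → Quarry → Pine: 31+27+5+13+20 = 96
Pine → Orwell → Vale → Quarry → Maple → Pine: 31+25+13+8+12 = 89
Pine → Orwell → Vale → Maple → Quarry → Pine: 31+25+5+8+20 = 89
Pine → Quarry → Orwell → Maple → Vale → Pine: 20+26+27+5+7 = 85
Pine → Quarry → Orwell → Vale → Maple → Pine: 20+26+25+5+12 = 88
Pine → Quarry → Maple → Orwell → Vale → Pine: 20+8+27+25+7 = 87
Pine → Quarry → Vale → Orwell → Maple → Pine: 20+13+25+27+12 = 97
Pine → Maple → Orwell → Quarry → Vale → Pine: 12+27+26+13+7 = 85
Pine → Maple → Quarry → Orwell → Vale → Pine: 12+8+26+25+7 = 78
The minimum is 77.
One optimal route: Pine → Orwell → Quarry → Maple → Vale → Pine (or its reverse).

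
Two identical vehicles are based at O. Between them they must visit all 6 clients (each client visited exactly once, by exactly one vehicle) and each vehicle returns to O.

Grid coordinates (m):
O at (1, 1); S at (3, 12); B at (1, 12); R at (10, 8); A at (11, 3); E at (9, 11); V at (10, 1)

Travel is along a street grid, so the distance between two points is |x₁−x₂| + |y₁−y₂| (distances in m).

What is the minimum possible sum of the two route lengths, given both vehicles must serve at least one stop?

Minimum combined distance: 60 m.

Try each way of splitting the stops between the two vehicles (each non-empty) and, for each split, find the best tour for each vehicle:
  {S} + {B, R, A, E, V}: 26 + 42 = 68
  {B} + {S, R, A, E, V}: 22 + 42 = 64
  {S, B} + {R, A, E, V}: 26 + 40 = 66
  {R} + {S, B, A, E, V}: 32 + 42 = 74
  {S, R} + {B, A, E, V}: 40 + 42 = 82
  {B, R} + {S, A, E, V}: 40 + 42 = 82
  … (31 splits in total)
  {S, B, R, A, E} + {V}: 42 + 18 = 60  ← best
Best: vehicle 1 O → B → S → E → R → A → O = 42; vehicle 2 O → V → O = 18; combined 60.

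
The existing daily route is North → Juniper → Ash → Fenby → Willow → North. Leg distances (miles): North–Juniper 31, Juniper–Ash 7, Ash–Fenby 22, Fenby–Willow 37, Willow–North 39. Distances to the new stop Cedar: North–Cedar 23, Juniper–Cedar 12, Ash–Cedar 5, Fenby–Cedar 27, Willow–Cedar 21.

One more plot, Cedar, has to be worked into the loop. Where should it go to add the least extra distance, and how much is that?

Insertion cost between consecutive stops i–j is d(i,Cedar) + d(Cedar,j) − d(i,j):
  between North and Juniper: 23 + 12 − 31 = 4
  between Juniper and Ash: 12 + 5 − 7 = 10
  between Ash and Fenby: 5 + 27 − 22 = 10
  between Fenby and Willow: 27 + 21 − 37 = 11
  between Willow and North: 21 + 23 − 39 = 5
Cheapest insertion is between North and Juniper, adding 4.
New total = 136 + 4 = 140.

Adding 4 miles by placing Cedar on the North–Juniper leg.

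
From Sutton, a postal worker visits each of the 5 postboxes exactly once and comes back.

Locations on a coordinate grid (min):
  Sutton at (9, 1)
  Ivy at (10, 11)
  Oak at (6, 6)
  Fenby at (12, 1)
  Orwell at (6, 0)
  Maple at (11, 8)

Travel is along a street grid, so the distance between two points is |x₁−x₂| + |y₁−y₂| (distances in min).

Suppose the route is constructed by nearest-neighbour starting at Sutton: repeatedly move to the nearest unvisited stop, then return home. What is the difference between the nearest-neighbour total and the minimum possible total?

From Sutton: Fenby=3, Orwell=4, Oak=8, Maple=9, Ivy=11 → choose Fenby (3).
From Fenby: Orwell=7, Maple=8, Oak=11, Ivy=12 → choose Orwell (7).
From Orwell: Oak=6, Maple=13, Ivy=15 → choose Oak (6).
From Oak: Maple=7, Ivy=9 → choose Maple (7).
From Maple: Ivy=4 → choose Ivy (4).
NN route Sutton → Fenby → Orwell → Oak → Maple → Ivy → Sutton costs 38.
Optimal: Sutton → Fenby → Maple → Ivy → Oak → Orwell → Sutton costs 34 (by enumerating all 60 distinct tours).
Excess = 38 − 34 = 4.

The nearest-neighbour route is 4 min longer than optimal.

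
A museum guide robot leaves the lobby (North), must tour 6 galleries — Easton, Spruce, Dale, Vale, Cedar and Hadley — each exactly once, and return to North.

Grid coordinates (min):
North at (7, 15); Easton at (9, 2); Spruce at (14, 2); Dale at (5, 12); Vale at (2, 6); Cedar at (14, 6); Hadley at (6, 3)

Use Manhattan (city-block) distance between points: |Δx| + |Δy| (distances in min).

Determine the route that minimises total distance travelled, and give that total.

50 min — the shortest possible round trip.

There are 360 distinct closed tours to check (reversals are equivalent).
North - Easton - Spruce - Dale - Vale - Cedar - Hadley - North: 15+5+19+9+12+11+13 = 84
North - Easton - Spruce - Dale - Vale - Hadley - Cedar - North: 15+5+19+9+7+11+16 = 82
North - Easton - Spruce - Dale - Cedar - Vale - Hadley - North: 15+5+19+15+12+7+13 = 86
North - Easton - Spruce - Dale - Cedar - Hadley - Vale - North: 15+5+19+15+11+7+14 = 86
North - Easton - Spruce - Dale - Hadley - Vale - Cedar - North: 15+5+19+10+7+12+16 = 84
North - Easton - Spruce - Dale - Hadley - Cedar - Vale - North: 15+5+19+10+11+12+14 = 86
North - Easton - Spruce - Vale - Dale - Cedar - Hadley - North: 15+5+16+9+15+11+13 = 84
North - Easton - Spruce - Vale - Dale - Hadley - Cedar - North: 15+5+16+9+10+11+16 = 82
… (352 more)
North - Dale - Vale - Hadley - Easton - Spruce - Cedar - North: 5+9+7+4+5+4+16 = 50  ← best
The minimum is 50.
One optimal route: North → Dale → Vale → Hadley → Easton → Spruce → Cedar → North (or its reverse).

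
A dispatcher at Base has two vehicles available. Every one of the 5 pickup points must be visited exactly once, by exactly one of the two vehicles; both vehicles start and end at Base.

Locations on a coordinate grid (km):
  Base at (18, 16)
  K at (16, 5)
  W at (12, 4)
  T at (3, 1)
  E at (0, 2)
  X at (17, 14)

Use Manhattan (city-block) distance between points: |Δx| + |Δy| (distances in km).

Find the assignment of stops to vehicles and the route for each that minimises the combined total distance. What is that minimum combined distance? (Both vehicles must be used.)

Minimum combined distance: 72 km.

Check every non-empty split of the stops between the two vehicles; for each half take its own optimal tour:
  {K} + {W, T, E, X}: 26 + 66 = 92
  {W} + {K, T, E, X}: 36 + 66 = 102
  {K, W} + {T, E, X}: 36 + 66 = 102
  {T} + {K, W, E, X}: 60 + 64 = 124
  {K, T} + {W, E, X}: 60 + 64 = 124
  {W, T} + {K, E, X}: 60 + 64 = 124
  … (15 splits in total)
  {K, W, T, E} + {X}: 66 + 6 = 72  ← best
Best: vehicle 1 Base → K → W → T → E → Base = 66; vehicle 2 Base → X → Base = 6; combined 72.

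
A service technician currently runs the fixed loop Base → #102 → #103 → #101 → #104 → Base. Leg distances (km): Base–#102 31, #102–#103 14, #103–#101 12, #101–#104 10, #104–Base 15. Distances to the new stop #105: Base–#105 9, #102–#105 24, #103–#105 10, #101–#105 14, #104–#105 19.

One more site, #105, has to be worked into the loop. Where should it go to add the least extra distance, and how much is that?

Adding 2 km by placing #105 on the Base–#102 leg.

Insertion cost between consecutive stops i–j is d(i,#105) + d(#105,j) − d(i,j):
  between Base and #102: 9 + 24 − 31 = 2
  between #102 and #103: 24 + 10 − 14 = 20
  between #103 and #101: 10 + 14 − 12 = 12
  between #101 and #104: 14 + 19 − 10 = 23
  between #104 and Base: 19 + 9 − 15 = 13
Cheapest insertion is between Base and #102, adding 2.
New total = 82 + 2 = 84.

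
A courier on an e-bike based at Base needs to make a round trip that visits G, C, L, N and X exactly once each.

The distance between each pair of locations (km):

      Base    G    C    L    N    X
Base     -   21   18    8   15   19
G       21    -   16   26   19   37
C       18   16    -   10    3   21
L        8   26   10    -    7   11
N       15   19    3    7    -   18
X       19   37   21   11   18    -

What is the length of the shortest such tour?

There are 60 distinct closed tours to check (reversals are equivalent).
Base - G - C - L - N - X - Base: 21+16+10+7+18+19 = 91
Base - G - C - L - X - N - Base: 21+16+10+11+18+15 = 91
Base - G - C - N - L - X - Base: 21+16+3+7+11+19 = 77
Base - G - C - N - X - L - Base: 21+16+3+18+11+8 = 77
Base - G - C - X - L - N - Base: 21+16+21+11+7+15 = 91
Base - G - C - X - N - L - Base: 21+16+21+18+7+8 = 91
Base - G - L - C - N - X - Base: 21+26+10+3+18+19 = 97
Base - G - L - C - X - N - Base: 21+26+10+21+18+15 = 111
Base - G - L - N - C - X - Base: 21+26+7+3+21+19 = 97
Base - G - L - N - X - C - Base: 21+26+7+18+21+18 = 111
Base - G - L - X - C - N - Base: 21+26+11+21+3+15 = 97
Base - G - L - X - N - C - Base: 21+26+11+18+3+18 = 97
Base - G - N - C - L - X - Base: 21+19+3+10+11+19 = 83
Base - G - N - C - X - L - Base: 21+19+3+21+11+8 = 83
… (46 more)
The minimum is 77.
One optimal route: Base → G → C → N → L → X → Base (or its reverse).

77 km — the shortest possible round trip.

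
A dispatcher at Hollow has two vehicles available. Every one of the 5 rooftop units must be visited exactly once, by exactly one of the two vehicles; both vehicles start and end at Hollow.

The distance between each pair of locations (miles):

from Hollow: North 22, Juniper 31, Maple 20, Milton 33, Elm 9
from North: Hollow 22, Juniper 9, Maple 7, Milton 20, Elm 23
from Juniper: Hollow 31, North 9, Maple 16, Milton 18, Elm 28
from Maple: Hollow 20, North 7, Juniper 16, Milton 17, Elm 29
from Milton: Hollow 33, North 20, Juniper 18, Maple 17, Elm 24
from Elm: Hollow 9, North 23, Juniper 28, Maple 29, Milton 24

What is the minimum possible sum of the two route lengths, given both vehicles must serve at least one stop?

Minimum combined distance: 104 miles.

There are 2^4 − 1 = 15 ways to divide the 5 stops into two non-empty groups. For each, the best each vehicle can do is its own shortest tour through its group:
  {North} + {Juniper, Maple, Milton, Elm}: 44 + 87 = 131
  {Juniper} + {North, Maple, Milton, Elm}: 62 + 79 = 141
  {North, Juniper} + {Maple, Milton, Elm}: 62 + 70 = 132
  {Maple} + {North, Juniper, Milton, Elm}: 40 + 82 = 122
  {North, Maple} + {Juniper, Milton, Elm}: 49 + 82 = 131
  {Juniper, Maple} + {North, Milton, Elm}: 67 + 75 = 142
  … (15 splits in total)
  {North, Juniper, Maple, Milton} + {Elm}: 86 + 18 = 104  ← best
Best: vehicle 1 Hollow → North → Juniper → Milton → Maple → Hollow = 86; vehicle 2 Hollow → Elm → Hollow = 18; combined 104.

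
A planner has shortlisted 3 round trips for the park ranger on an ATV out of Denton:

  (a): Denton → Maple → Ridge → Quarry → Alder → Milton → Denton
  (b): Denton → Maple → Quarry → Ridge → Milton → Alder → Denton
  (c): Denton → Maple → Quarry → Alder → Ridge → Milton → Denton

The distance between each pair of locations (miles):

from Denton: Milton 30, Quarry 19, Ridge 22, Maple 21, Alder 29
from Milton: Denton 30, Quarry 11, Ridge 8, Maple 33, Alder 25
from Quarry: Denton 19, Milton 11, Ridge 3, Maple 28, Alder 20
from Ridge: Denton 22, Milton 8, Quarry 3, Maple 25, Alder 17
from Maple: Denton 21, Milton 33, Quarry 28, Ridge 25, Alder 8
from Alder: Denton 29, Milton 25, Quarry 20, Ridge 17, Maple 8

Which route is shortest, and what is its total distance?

114 miles — (b) is the shortest.

(a): 21 + 25 + 3 + 20 + 25 + 30 = 124
(b): 21 + 28 + 3 + 8 + 25 + 29 = 114
(c): 21 + 28 + 20 + 17 + 8 + 30 = 124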